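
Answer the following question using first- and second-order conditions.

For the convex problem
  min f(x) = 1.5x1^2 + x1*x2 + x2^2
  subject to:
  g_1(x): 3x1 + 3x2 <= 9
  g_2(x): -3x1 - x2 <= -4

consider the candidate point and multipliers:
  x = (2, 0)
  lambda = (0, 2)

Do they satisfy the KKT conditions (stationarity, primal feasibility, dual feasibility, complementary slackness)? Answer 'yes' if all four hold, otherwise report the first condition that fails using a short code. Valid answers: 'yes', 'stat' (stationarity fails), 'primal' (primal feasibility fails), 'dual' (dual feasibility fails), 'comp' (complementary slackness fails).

Gradient of f: grad f(x) = Q x + c = (6, 2)
Constraint values g_i(x) = a_i^T x - b_i:
  g_1((2, 0)) = -3
  g_2((2, 0)) = -2
Stationarity residual: grad f(x) + sum_i lambda_i a_i = (0, 0)
  -> stationarity OK
Primal feasibility (all g_i <= 0): OK
Dual feasibility (all lambda_i >= 0): OK
Complementary slackness (lambda_i * g_i(x) = 0 for all i): FAILS

Verdict: the first failing condition is complementary_slackness -> comp.

comp


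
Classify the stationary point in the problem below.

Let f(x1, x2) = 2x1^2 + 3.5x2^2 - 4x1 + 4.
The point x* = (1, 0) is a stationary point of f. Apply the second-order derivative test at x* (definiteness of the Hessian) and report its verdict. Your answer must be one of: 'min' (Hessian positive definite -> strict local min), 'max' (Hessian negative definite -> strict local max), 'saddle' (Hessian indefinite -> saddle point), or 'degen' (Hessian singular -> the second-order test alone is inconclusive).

Compute the Hessian H = grad^2 f:
  H = [[4, 0], [0, 7]]
Verify stationarity: grad f(x*) = H x* + g = (0, 0).
Eigenvalues of H: 4, 7.
Both eigenvalues > 0, so H is positive definite -> x* is a strict local min.

min


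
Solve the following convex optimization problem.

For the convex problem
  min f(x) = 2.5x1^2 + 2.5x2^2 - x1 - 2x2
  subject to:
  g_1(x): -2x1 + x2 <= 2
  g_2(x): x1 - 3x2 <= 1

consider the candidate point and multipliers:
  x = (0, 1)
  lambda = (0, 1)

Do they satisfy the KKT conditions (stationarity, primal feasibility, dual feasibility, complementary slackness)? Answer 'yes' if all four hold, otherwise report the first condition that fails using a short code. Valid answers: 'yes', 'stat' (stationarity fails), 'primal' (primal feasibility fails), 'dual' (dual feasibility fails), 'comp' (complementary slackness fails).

Gradient of f: grad f(x) = Q x + c = (-1, 3)
Constraint values g_i(x) = a_i^T x - b_i:
  g_1((0, 1)) = -1
  g_2((0, 1)) = -4
Stationarity residual: grad f(x) + sum_i lambda_i a_i = (0, 0)
  -> stationarity OK
Primal feasibility (all g_i <= 0): OK
Dual feasibility (all lambda_i >= 0): OK
Complementary slackness (lambda_i * g_i(x) = 0 for all i): FAILS

Verdict: the first failing condition is complementary_slackness -> comp.

comp


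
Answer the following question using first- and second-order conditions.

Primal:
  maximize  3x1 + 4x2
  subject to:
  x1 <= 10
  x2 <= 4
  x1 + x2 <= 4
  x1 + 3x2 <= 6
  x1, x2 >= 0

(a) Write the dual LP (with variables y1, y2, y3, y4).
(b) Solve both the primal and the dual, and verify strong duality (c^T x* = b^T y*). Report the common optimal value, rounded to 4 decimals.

The standard primal-dual pair for 'max c^T x s.t. A x <= b, x >= 0' is:
  Dual:  min b^T y  s.t.  A^T y >= c,  y >= 0.

So the dual LP is:
  minimize  10y1 + 4y2 + 4y3 + 6y4
  subject to:
    y1 + y3 + y4 >= 3
    y2 + y3 + 3y4 >= 4
    y1, y2, y3, y4 >= 0

Solving the primal: x* = (3, 1).
  primal value c^T x* = 13.
Solving the dual: y* = (0, 0, 2.5, 0.5).
  dual value b^T y* = 13.
Strong duality: c^T x* = b^T y*. Confirmed.

13


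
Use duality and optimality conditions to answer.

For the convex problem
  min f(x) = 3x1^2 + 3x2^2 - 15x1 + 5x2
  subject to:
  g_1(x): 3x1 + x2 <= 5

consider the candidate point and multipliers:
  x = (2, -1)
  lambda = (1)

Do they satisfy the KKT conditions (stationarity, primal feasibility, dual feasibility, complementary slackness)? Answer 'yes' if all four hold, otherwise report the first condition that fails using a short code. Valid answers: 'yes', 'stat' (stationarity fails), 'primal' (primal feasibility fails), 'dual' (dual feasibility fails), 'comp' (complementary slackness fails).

Gradient of f: grad f(x) = Q x + c = (-3, -1)
Constraint values g_i(x) = a_i^T x - b_i:
  g_1((2, -1)) = 0
Stationarity residual: grad f(x) + sum_i lambda_i a_i = (0, 0)
  -> stationarity OK
Primal feasibility (all g_i <= 0): OK
Dual feasibility (all lambda_i >= 0): OK
Complementary slackness (lambda_i * g_i(x) = 0 for all i): OK

Verdict: yes, KKT holds.

yes


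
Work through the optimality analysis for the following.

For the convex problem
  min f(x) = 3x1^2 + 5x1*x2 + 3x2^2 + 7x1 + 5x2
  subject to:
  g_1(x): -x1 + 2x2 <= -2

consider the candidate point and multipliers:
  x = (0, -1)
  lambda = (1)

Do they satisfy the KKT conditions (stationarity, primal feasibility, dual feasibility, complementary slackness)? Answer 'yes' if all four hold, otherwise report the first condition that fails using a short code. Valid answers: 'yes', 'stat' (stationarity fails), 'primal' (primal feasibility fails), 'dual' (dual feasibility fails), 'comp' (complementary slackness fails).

Gradient of f: grad f(x) = Q x + c = (2, -1)
Constraint values g_i(x) = a_i^T x - b_i:
  g_1((0, -1)) = 0
Stationarity residual: grad f(x) + sum_i lambda_i a_i = (1, 1)
  -> stationarity FAILS
Primal feasibility (all g_i <= 0): OK
Dual feasibility (all lambda_i >= 0): OK
Complementary slackness (lambda_i * g_i(x) = 0 for all i): OK

Verdict: the first failing condition is stationarity -> stat.

stat


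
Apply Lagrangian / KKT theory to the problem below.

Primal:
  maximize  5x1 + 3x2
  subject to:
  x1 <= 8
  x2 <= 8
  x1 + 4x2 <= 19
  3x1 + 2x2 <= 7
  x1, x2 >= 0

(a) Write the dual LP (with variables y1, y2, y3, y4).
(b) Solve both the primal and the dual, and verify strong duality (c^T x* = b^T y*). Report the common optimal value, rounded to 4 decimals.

The standard primal-dual pair for 'max c^T x s.t. A x <= b, x >= 0' is:
  Dual:  min b^T y  s.t.  A^T y >= c,  y >= 0.

So the dual LP is:
  minimize  8y1 + 8y2 + 19y3 + 7y4
  subject to:
    y1 + y3 + 3y4 >= 5
    y2 + 4y3 + 2y4 >= 3
    y1, y2, y3, y4 >= 0

Solving the primal: x* = (2.3333, 0).
  primal value c^T x* = 11.6667.
Solving the dual: y* = (0, 0, 0, 1.6667).
  dual value b^T y* = 11.6667.
Strong duality: c^T x* = b^T y*. Confirmed.

11.6667


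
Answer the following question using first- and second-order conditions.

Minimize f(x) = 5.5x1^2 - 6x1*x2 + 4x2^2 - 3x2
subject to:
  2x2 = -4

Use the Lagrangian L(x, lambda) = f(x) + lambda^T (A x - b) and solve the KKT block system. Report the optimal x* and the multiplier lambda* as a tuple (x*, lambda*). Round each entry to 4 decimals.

Form the Lagrangian:
  L(x, lambda) = (1/2) x^T Q x + c^T x + lambda^T (A x - b)
Stationarity (grad_x L = 0): Q x + c + A^T lambda = 0.
Primal feasibility: A x = b.

This gives the KKT block system:
  [ Q   A^T ] [ x     ]   [-c ]
  [ A    0  ] [ lambda ] = [ b ]

Solving the linear system:
  x*      = (-1.0909, -2)
  lambda* = (6.2273)
  f(x*)   = 15.4545

x* = (-1.0909, -2), lambda* = (6.2273)


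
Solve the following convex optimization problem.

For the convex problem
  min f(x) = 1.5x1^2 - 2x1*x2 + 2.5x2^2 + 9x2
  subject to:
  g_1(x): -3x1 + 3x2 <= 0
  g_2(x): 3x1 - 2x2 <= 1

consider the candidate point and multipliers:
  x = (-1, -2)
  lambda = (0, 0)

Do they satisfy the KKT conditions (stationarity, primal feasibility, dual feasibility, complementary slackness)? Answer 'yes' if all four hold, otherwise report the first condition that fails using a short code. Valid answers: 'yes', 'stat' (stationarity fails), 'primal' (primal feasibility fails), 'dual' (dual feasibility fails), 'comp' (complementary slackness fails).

Gradient of f: grad f(x) = Q x + c = (1, 1)
Constraint values g_i(x) = a_i^T x - b_i:
  g_1((-1, -2)) = -3
  g_2((-1, -2)) = 0
Stationarity residual: grad f(x) + sum_i lambda_i a_i = (1, 1)
  -> stationarity FAILS
Primal feasibility (all g_i <= 0): OK
Dual feasibility (all lambda_i >= 0): OK
Complementary slackness (lambda_i * g_i(x) = 0 for all i): OK

Verdict: the first failing condition is stationarity -> stat.

stat


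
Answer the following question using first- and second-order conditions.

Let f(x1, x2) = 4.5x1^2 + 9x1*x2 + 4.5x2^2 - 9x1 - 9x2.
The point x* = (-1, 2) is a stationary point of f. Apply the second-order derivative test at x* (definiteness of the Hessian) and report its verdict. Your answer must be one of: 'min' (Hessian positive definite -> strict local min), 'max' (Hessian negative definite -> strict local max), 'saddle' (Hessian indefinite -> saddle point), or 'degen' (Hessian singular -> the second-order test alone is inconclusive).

Compute the Hessian H = grad^2 f:
  H = [[9, 9], [9, 9]]
Verify stationarity: grad f(x*) = H x* + g = (0, 0).
Eigenvalues of H: 0, 18.
H has a zero eigenvalue (singular; positive semidefinite but not definite), so H is neither positive definite, negative definite, nor indefinite. The second-order test alone is inconclusive -> degen.
(Indeed, f is constant along the null direction of H through x*, so x* is not a strict local extremum.)

degen


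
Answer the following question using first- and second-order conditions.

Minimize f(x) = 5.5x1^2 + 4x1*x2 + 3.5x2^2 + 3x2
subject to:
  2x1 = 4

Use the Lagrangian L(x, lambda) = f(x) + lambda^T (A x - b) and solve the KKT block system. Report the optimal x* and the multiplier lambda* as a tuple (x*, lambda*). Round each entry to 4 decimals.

Form the Lagrangian:
  L(x, lambda) = (1/2) x^T Q x + c^T x + lambda^T (A x - b)
Stationarity (grad_x L = 0): Q x + c + A^T lambda = 0.
Primal feasibility: A x = b.

This gives the KKT block system:
  [ Q   A^T ] [ x     ]   [-c ]
  [ A    0  ] [ lambda ] = [ b ]

Solving the linear system:
  x*      = (2, -1.5714)
  lambda* = (-7.8571)
  f(x*)   = 13.3571

x* = (2, -1.5714), lambda* = (-7.8571)


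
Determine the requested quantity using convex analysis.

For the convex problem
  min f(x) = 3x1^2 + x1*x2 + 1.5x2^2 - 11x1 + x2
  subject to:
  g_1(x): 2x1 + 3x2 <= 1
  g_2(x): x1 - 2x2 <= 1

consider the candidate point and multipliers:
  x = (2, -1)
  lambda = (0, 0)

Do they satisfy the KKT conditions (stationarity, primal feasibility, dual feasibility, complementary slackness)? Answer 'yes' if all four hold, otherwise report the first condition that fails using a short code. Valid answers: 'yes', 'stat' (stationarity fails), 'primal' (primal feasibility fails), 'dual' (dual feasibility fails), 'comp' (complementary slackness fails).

Gradient of f: grad f(x) = Q x + c = (0, 0)
Constraint values g_i(x) = a_i^T x - b_i:
  g_1((2, -1)) = 0
  g_2((2, -1)) = 3
Stationarity residual: grad f(x) + sum_i lambda_i a_i = (0, 0)
  -> stationarity OK
Primal feasibility (all g_i <= 0): FAILS
Dual feasibility (all lambda_i >= 0): OK
Complementary slackness (lambda_i * g_i(x) = 0 for all i): OK

Verdict: the first failing condition is primal_feasibility -> primal.

primal


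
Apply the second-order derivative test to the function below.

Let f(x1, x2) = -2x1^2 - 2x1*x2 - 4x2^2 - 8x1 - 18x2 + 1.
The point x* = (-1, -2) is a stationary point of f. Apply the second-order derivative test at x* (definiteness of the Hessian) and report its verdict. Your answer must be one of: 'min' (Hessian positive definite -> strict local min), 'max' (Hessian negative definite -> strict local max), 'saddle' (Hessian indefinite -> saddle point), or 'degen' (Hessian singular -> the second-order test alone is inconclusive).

Compute the Hessian H = grad^2 f:
  H = [[-4, -2], [-2, -8]]
Verify stationarity: grad f(x*) = H x* + g = (0, 0).
Eigenvalues of H: -8.8284, -3.1716.
Both eigenvalues < 0, so H is negative definite -> x* is a strict local max.

max


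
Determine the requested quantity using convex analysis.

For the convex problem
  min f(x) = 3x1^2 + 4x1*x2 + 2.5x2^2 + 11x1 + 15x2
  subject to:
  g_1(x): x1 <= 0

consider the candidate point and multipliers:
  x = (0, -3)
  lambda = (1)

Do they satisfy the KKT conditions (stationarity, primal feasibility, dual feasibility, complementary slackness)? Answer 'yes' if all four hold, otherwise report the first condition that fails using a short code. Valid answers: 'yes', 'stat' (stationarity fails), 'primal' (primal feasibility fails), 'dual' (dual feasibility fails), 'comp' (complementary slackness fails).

Gradient of f: grad f(x) = Q x + c = (-1, 0)
Constraint values g_i(x) = a_i^T x - b_i:
  g_1((0, -3)) = 0
Stationarity residual: grad f(x) + sum_i lambda_i a_i = (0, 0)
  -> stationarity OK
Primal feasibility (all g_i <= 0): OK
Dual feasibility (all lambda_i >= 0): OK
Complementary slackness (lambda_i * g_i(x) = 0 for all i): OK

Verdict: yes, KKT holds.

yes


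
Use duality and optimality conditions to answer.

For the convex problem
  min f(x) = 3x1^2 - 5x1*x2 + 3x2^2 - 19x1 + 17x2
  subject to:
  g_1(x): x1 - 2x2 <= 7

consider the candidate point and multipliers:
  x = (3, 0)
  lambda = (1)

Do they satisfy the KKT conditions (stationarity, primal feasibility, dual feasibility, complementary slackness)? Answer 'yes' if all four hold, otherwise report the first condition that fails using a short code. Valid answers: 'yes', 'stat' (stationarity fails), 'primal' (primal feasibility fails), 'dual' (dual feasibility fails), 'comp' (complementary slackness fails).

Gradient of f: grad f(x) = Q x + c = (-1, 2)
Constraint values g_i(x) = a_i^T x - b_i:
  g_1((3, 0)) = -4
Stationarity residual: grad f(x) + sum_i lambda_i a_i = (0, 0)
  -> stationarity OK
Primal feasibility (all g_i <= 0): OK
Dual feasibility (all lambda_i >= 0): OK
Complementary slackness (lambda_i * g_i(x) = 0 for all i): FAILS

Verdict: the first failing condition is complementary_slackness -> comp.

comp


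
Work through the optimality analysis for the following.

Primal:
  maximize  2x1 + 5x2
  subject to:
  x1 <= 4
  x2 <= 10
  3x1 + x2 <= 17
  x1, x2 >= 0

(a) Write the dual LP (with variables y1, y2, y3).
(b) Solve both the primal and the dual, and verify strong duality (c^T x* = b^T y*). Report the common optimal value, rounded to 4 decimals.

The standard primal-dual pair for 'max c^T x s.t. A x <= b, x >= 0' is:
  Dual:  min b^T y  s.t.  A^T y >= c,  y >= 0.

So the dual LP is:
  minimize  4y1 + 10y2 + 17y3
  subject to:
    y1 + 3y3 >= 2
    y2 + y3 >= 5
    y1, y2, y3 >= 0

Solving the primal: x* = (2.3333, 10).
  primal value c^T x* = 54.6667.
Solving the dual: y* = (0, 4.3333, 0.6667).
  dual value b^T y* = 54.6667.
Strong duality: c^T x* = b^T y*. Confirmed.

54.6667


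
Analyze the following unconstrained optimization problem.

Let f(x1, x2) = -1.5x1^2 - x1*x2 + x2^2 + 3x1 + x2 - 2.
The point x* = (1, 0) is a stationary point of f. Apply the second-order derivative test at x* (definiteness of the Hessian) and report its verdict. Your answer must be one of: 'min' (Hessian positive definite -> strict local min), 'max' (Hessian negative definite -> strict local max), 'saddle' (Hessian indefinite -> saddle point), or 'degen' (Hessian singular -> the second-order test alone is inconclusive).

Compute the Hessian H = grad^2 f:
  H = [[-3, -1], [-1, 2]]
Verify stationarity: grad f(x*) = H x* + g = (0, 0).
Eigenvalues of H: -3.1926, 2.1926.
Eigenvalues have mixed signs, so H is indefinite -> x* is a saddle point.

saddle


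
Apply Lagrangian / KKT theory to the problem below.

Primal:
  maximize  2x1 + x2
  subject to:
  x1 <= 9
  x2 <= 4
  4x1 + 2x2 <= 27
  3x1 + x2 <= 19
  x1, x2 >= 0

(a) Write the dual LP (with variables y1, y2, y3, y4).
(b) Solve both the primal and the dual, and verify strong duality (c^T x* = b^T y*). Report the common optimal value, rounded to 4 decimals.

The standard primal-dual pair for 'max c^T x s.t. A x <= b, x >= 0' is:
  Dual:  min b^T y  s.t.  A^T y >= c,  y >= 0.

So the dual LP is:
  minimize  9y1 + 4y2 + 27y3 + 19y4
  subject to:
    y1 + 4y3 + 3y4 >= 2
    y2 + 2y3 + y4 >= 1
    y1, y2, y3, y4 >= 0

Solving the primal: x* = (4.75, 4).
  primal value c^T x* = 13.5.
Solving the dual: y* = (0, 0, 0.5, 0).
  dual value b^T y* = 13.5.
Strong duality: c^T x* = b^T y*. Confirmed.

13.5


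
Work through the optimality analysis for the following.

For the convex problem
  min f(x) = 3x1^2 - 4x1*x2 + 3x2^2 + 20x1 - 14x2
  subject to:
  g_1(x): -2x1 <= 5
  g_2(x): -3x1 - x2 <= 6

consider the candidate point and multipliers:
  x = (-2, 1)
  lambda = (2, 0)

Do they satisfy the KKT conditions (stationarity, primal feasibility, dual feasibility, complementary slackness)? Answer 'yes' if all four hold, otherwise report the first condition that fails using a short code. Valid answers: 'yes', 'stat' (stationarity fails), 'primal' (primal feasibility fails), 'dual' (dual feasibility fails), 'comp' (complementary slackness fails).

Gradient of f: grad f(x) = Q x + c = (4, 0)
Constraint values g_i(x) = a_i^T x - b_i:
  g_1((-2, 1)) = -1
  g_2((-2, 1)) = -1
Stationarity residual: grad f(x) + sum_i lambda_i a_i = (0, 0)
  -> stationarity OK
Primal feasibility (all g_i <= 0): OK
Dual feasibility (all lambda_i >= 0): OK
Complementary slackness (lambda_i * g_i(x) = 0 for all i): FAILS

Verdict: the first failing condition is complementary_slackness -> comp.

comp


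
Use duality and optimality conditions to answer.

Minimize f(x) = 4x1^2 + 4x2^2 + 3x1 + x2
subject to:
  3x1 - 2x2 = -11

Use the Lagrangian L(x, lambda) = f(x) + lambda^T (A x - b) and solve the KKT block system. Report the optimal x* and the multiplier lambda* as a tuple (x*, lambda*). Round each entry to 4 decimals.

Form the Lagrangian:
  L(x, lambda) = (1/2) x^T Q x + c^T x + lambda^T (A x - b)
Stationarity (grad_x L = 0): Q x + c + A^T lambda = 0.
Primal feasibility: A x = b.

This gives the KKT block system:
  [ Q   A^T ] [ x     ]   [-c ]
  [ A    0  ] [ lambda ] = [ b ]

Solving the linear system:
  x*      = (-2.7115, 1.4327)
  lambda* = (6.2308)
  f(x*)   = 30.9183

x* = (-2.7115, 1.4327), lambda* = (6.2308)


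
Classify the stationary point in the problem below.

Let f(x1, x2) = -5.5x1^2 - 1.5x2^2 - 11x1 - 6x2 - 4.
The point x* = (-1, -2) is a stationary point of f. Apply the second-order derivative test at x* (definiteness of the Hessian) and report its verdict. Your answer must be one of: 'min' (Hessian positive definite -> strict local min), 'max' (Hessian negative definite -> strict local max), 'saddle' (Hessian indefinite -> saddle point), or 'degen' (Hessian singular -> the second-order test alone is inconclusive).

Compute the Hessian H = grad^2 f:
  H = [[-11, 0], [0, -3]]
Verify stationarity: grad f(x*) = H x* + g = (0, 0).
Eigenvalues of H: -11, -3.
Both eigenvalues < 0, so H is negative definite -> x* is a strict local max.

max


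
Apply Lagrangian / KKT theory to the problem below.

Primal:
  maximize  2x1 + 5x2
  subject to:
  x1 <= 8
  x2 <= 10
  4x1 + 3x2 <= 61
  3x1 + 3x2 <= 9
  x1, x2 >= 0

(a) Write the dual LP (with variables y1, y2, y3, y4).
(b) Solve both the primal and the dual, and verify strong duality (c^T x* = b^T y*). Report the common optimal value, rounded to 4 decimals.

The standard primal-dual pair for 'max c^T x s.t. A x <= b, x >= 0' is:
  Dual:  min b^T y  s.t.  A^T y >= c,  y >= 0.

So the dual LP is:
  minimize  8y1 + 10y2 + 61y3 + 9y4
  subject to:
    y1 + 4y3 + 3y4 >= 2
    y2 + 3y3 + 3y4 >= 5
    y1, y2, y3, y4 >= 0

Solving the primal: x* = (0, 3).
  primal value c^T x* = 15.
Solving the dual: y* = (0, 0, 0, 1.6667).
  dual value b^T y* = 15.
Strong duality: c^T x* = b^T y*. Confirmed.

15


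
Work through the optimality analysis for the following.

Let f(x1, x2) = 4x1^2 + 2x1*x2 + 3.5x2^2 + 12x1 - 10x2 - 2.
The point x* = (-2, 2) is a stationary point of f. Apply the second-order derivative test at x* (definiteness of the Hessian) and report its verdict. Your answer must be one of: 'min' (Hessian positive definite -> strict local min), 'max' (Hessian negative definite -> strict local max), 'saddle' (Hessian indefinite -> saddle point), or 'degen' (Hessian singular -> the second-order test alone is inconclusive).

Compute the Hessian H = grad^2 f:
  H = [[8, 2], [2, 7]]
Verify stationarity: grad f(x*) = H x* + g = (0, 0).
Eigenvalues of H: 5.4384, 9.5616.
Both eigenvalues > 0, so H is positive definite -> x* is a strict local min.

min


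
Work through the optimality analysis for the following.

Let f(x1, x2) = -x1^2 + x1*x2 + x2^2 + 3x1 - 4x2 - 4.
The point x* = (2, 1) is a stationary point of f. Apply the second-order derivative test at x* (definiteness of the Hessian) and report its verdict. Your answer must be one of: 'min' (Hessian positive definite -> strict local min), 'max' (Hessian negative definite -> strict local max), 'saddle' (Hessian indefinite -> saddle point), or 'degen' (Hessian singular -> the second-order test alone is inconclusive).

Compute the Hessian H = grad^2 f:
  H = [[-2, 1], [1, 2]]
Verify stationarity: grad f(x*) = H x* + g = (0, 0).
Eigenvalues of H: -2.2361, 2.2361.
Eigenvalues have mixed signs, so H is indefinite -> x* is a saddle point.

saddle


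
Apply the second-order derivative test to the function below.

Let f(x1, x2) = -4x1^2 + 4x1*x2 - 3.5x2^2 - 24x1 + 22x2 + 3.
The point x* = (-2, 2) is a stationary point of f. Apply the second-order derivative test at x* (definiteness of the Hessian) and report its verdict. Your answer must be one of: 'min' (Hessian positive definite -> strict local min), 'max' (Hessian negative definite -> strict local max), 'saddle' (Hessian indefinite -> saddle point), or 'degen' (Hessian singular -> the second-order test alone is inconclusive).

Compute the Hessian H = grad^2 f:
  H = [[-8, 4], [4, -7]]
Verify stationarity: grad f(x*) = H x* + g = (0, 0).
Eigenvalues of H: -11.5311, -3.4689.
Both eigenvalues < 0, so H is negative definite -> x* is a strict local max.

max


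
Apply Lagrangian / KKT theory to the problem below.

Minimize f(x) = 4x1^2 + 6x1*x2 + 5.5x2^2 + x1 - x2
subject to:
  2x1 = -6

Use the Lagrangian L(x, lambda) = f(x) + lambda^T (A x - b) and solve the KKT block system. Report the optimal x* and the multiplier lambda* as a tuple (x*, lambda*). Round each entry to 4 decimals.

Form the Lagrangian:
  L(x, lambda) = (1/2) x^T Q x + c^T x + lambda^T (A x - b)
Stationarity (grad_x L = 0): Q x + c + A^T lambda = 0.
Primal feasibility: A x = b.

This gives the KKT block system:
  [ Q   A^T ] [ x     ]   [-c ]
  [ A    0  ] [ lambda ] = [ b ]

Solving the linear system:
  x*      = (-3, 1.7273)
  lambda* = (6.3182)
  f(x*)   = 16.5909

x* = (-3, 1.7273), lambda* = (6.3182)


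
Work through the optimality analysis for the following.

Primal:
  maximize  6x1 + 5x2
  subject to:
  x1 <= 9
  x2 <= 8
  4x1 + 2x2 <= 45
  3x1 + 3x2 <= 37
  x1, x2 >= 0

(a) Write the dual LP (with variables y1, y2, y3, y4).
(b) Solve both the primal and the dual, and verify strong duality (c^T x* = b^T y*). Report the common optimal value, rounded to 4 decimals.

The standard primal-dual pair for 'max c^T x s.t. A x <= b, x >= 0' is:
  Dual:  min b^T y  s.t.  A^T y >= c,  y >= 0.

So the dual LP is:
  minimize  9y1 + 8y2 + 45y3 + 37y4
  subject to:
    y1 + 4y3 + 3y4 >= 6
    y2 + 2y3 + 3y4 >= 5
    y1, y2, y3, y4 >= 0

Solving the primal: x* = (9, 3.3333).
  primal value c^T x* = 70.6667.
Solving the dual: y* = (1, 0, 0, 1.6667).
  dual value b^T y* = 70.6667.
Strong duality: c^T x* = b^T y*. Confirmed.

70.6667


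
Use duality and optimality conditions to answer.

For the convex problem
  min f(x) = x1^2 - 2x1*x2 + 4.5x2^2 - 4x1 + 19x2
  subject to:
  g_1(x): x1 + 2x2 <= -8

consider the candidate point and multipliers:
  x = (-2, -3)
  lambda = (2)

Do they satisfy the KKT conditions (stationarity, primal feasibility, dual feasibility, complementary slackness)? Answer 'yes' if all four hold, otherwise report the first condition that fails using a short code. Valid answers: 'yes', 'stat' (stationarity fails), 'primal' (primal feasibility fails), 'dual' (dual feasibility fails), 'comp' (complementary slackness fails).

Gradient of f: grad f(x) = Q x + c = (-2, -4)
Constraint values g_i(x) = a_i^T x - b_i:
  g_1((-2, -3)) = 0
Stationarity residual: grad f(x) + sum_i lambda_i a_i = (0, 0)
  -> stationarity OK
Primal feasibility (all g_i <= 0): OK
Dual feasibility (all lambda_i >= 0): OK
Complementary slackness (lambda_i * g_i(x) = 0 for all i): OK

Verdict: yes, KKT holds.

yes


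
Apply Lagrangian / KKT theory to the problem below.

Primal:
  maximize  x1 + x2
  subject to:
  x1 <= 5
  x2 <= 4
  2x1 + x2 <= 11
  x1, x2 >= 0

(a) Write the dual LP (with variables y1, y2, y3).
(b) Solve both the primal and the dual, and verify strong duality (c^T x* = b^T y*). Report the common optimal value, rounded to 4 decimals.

The standard primal-dual pair for 'max c^T x s.t. A x <= b, x >= 0' is:
  Dual:  min b^T y  s.t.  A^T y >= c,  y >= 0.

So the dual LP is:
  minimize  5y1 + 4y2 + 11y3
  subject to:
    y1 + 2y3 >= 1
    y2 + y3 >= 1
    y1, y2, y3 >= 0

Solving the primal: x* = (3.5, 4).
  primal value c^T x* = 7.5.
Solving the dual: y* = (0, 0.5, 0.5).
  dual value b^T y* = 7.5.
Strong duality: c^T x* = b^T y*. Confirmed.

7.5


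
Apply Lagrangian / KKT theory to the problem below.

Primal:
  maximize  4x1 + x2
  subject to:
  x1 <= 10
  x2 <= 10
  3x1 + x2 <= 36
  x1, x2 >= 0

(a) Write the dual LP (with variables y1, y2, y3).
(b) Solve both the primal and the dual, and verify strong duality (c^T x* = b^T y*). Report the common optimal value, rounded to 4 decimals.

The standard primal-dual pair for 'max c^T x s.t. A x <= b, x >= 0' is:
  Dual:  min b^T y  s.t.  A^T y >= c,  y >= 0.

So the dual LP is:
  minimize  10y1 + 10y2 + 36y3
  subject to:
    y1 + 3y3 >= 4
    y2 + y3 >= 1
    y1, y2, y3 >= 0

Solving the primal: x* = (10, 6).
  primal value c^T x* = 46.
Solving the dual: y* = (1, 0, 1).
  dual value b^T y* = 46.
Strong duality: c^T x* = b^T y*. Confirmed.

46


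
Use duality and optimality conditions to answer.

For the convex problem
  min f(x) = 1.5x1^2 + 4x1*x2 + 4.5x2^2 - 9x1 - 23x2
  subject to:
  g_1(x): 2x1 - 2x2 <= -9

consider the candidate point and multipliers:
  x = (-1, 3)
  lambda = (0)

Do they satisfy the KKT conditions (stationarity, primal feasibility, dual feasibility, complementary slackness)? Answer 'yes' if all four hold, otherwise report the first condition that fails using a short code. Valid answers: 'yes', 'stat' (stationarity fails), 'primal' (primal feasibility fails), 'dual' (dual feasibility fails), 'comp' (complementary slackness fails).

Gradient of f: grad f(x) = Q x + c = (0, 0)
Constraint values g_i(x) = a_i^T x - b_i:
  g_1((-1, 3)) = 1
Stationarity residual: grad f(x) + sum_i lambda_i a_i = (0, 0)
  -> stationarity OK
Primal feasibility (all g_i <= 0): FAILS
Dual feasibility (all lambda_i >= 0): OK
Complementary slackness (lambda_i * g_i(x) = 0 for all i): OK

Verdict: the first failing condition is primal_feasibility -> primal.

primal


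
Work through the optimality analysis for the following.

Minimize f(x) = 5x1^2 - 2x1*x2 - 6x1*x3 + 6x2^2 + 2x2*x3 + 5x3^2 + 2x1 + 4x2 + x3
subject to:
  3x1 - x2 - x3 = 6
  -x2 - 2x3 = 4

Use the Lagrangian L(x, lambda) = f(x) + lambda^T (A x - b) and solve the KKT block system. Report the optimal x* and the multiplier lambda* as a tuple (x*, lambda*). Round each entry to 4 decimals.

Form the Lagrangian:
  L(x, lambda) = (1/2) x^T Q x + c^T x + lambda^T (A x - b)
Stationarity (grad_x L = 0): Q x + c + A^T lambda = 0.
Primal feasibility: A x = b.

This gives the KKT block system:
  [ Q   A^T ] [ x     ]   [-c ]
  [ A    0  ] [ lambda ] = [ b ]

Solving the linear system:
  x*      = (1.1377, -1.1737, -1.4131)
  lambda* = (-8.0678, -7.1186)
  f(x*)   = 36.5244

x* = (1.1377, -1.1737, -1.4131), lambda* = (-8.0678, -7.1186)


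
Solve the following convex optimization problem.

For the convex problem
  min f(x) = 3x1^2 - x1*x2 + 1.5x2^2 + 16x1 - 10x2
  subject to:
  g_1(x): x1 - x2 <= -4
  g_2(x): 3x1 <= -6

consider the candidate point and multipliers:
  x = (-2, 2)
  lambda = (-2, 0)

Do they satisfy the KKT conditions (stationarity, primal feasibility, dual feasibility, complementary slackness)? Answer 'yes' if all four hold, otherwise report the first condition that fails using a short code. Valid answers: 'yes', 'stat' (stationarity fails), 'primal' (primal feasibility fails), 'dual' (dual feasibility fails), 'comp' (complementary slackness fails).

Gradient of f: grad f(x) = Q x + c = (2, -2)
Constraint values g_i(x) = a_i^T x - b_i:
  g_1((-2, 2)) = 0
  g_2((-2, 2)) = 0
Stationarity residual: grad f(x) + sum_i lambda_i a_i = (0, 0)
  -> stationarity OK
Primal feasibility (all g_i <= 0): OK
Dual feasibility (all lambda_i >= 0): FAILS
Complementary slackness (lambda_i * g_i(x) = 0 for all i): OK

Verdict: the first failing condition is dual_feasibility -> dual.

dual


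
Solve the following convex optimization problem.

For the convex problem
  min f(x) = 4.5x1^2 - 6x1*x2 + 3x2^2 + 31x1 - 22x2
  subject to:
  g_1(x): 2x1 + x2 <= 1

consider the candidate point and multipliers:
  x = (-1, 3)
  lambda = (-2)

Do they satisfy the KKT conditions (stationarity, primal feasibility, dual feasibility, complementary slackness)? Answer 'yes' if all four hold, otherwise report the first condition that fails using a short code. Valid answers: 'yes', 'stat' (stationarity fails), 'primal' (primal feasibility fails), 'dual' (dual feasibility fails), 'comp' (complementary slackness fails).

Gradient of f: grad f(x) = Q x + c = (4, 2)
Constraint values g_i(x) = a_i^T x - b_i:
  g_1((-1, 3)) = 0
Stationarity residual: grad f(x) + sum_i lambda_i a_i = (0, 0)
  -> stationarity OK
Primal feasibility (all g_i <= 0): OK
Dual feasibility (all lambda_i >= 0): FAILS
Complementary slackness (lambda_i * g_i(x) = 0 for all i): OK

Verdict: the first failing condition is dual_feasibility -> dual.

dual


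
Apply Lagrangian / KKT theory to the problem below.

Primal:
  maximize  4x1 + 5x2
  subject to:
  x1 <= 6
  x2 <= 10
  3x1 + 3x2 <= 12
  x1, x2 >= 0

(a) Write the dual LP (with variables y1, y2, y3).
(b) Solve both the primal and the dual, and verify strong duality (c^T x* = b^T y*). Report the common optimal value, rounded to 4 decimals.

The standard primal-dual pair for 'max c^T x s.t. A x <= b, x >= 0' is:
  Dual:  min b^T y  s.t.  A^T y >= c,  y >= 0.

So the dual LP is:
  minimize  6y1 + 10y2 + 12y3
  subject to:
    y1 + 3y3 >= 4
    y2 + 3y3 >= 5
    y1, y2, y3 >= 0

Solving the primal: x* = (0, 4).
  primal value c^T x* = 20.
Solving the dual: y* = (0, 0, 1.6667).
  dual value b^T y* = 20.
Strong duality: c^T x* = b^T y*. Confirmed.

20


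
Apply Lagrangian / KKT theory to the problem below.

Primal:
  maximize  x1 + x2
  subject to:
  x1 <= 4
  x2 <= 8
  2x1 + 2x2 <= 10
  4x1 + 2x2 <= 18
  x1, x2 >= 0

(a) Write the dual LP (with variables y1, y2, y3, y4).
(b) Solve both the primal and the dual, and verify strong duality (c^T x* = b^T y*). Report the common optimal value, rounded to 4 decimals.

The standard primal-dual pair for 'max c^T x s.t. A x <= b, x >= 0' is:
  Dual:  min b^T y  s.t.  A^T y >= c,  y >= 0.

So the dual LP is:
  minimize  4y1 + 8y2 + 10y3 + 18y4
  subject to:
    y1 + 2y3 + 4y4 >= 1
    y2 + 2y3 + 2y4 >= 1
    y1, y2, y3, y4 >= 0

Solving the primal: x* = (4, 1).
  primal value c^T x* = 5.
Solving the dual: y* = (0, 0, 0.5, 0).
  dual value b^T y* = 5.
Strong duality: c^T x* = b^T y*. Confirmed.

5


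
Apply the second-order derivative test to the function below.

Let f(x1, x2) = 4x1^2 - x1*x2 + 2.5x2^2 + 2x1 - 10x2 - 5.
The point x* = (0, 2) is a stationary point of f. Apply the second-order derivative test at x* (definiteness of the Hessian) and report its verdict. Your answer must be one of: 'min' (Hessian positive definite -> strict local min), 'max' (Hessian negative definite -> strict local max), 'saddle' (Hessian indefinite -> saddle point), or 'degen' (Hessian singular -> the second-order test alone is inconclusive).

Compute the Hessian H = grad^2 f:
  H = [[8, -1], [-1, 5]]
Verify stationarity: grad f(x*) = H x* + g = (0, 0).
Eigenvalues of H: 4.6972, 8.3028.
Both eigenvalues > 0, so H is positive definite -> x* is a strict local min.

min


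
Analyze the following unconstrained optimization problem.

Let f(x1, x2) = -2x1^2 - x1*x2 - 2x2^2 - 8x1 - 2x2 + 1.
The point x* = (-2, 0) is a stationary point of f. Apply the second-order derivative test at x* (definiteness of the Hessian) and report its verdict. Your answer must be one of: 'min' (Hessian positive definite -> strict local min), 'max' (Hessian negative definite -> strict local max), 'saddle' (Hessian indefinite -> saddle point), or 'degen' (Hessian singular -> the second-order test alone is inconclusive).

Compute the Hessian H = grad^2 f:
  H = [[-4, -1], [-1, -4]]
Verify stationarity: grad f(x*) = H x* + g = (0, 0).
Eigenvalues of H: -5, -3.
Both eigenvalues < 0, so H is negative definite -> x* is a strict local max.

max


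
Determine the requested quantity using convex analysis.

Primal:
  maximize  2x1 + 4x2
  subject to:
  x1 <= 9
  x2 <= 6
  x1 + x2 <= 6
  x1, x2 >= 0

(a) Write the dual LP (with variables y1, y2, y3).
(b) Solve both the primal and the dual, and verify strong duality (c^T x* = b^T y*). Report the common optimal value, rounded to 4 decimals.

The standard primal-dual pair for 'max c^T x s.t. A x <= b, x >= 0' is:
  Dual:  min b^T y  s.t.  A^T y >= c,  y >= 0.

So the dual LP is:
  minimize  9y1 + 6y2 + 6y3
  subject to:
    y1 + y3 >= 2
    y2 + y3 >= 4
    y1, y2, y3 >= 0

Solving the primal: x* = (0, 6).
  primal value c^T x* = 24.
Solving the dual: y* = (0, 2, 2).
  dual value b^T y* = 24.
Strong duality: c^T x* = b^T y*. Confirmed.

24


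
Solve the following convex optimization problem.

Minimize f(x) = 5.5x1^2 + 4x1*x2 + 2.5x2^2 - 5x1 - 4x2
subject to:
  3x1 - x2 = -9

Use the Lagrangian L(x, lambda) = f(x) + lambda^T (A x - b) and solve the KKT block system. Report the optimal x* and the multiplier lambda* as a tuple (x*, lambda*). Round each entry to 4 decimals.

Form the Lagrangian:
  L(x, lambda) = (1/2) x^T Q x + c^T x + lambda^T (A x - b)
Stationarity (grad_x L = 0): Q x + c + A^T lambda = 0.
Primal feasibility: A x = b.

This gives the KKT block system:
  [ Q   A^T ] [ x     ]   [-c ]
  [ A    0  ] [ lambda ] = [ b ]

Solving the linear system:
  x*      = (-1.925, 3.225)
  lambda* = (4.425)
  f(x*)   = 18.275

x* = (-1.925, 3.225), lambda* = (4.425)


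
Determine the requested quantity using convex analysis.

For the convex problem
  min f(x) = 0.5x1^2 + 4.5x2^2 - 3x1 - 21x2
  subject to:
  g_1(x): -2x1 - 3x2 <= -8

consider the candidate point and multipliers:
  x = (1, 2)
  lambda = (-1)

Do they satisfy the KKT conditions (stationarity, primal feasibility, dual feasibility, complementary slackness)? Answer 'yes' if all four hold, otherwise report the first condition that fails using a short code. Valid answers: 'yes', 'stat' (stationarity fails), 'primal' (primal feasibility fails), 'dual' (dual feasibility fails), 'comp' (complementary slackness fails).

Gradient of f: grad f(x) = Q x + c = (-2, -3)
Constraint values g_i(x) = a_i^T x - b_i:
  g_1((1, 2)) = 0
Stationarity residual: grad f(x) + sum_i lambda_i a_i = (0, 0)
  -> stationarity OK
Primal feasibility (all g_i <= 0): OK
Dual feasibility (all lambda_i >= 0): FAILS
Complementary slackness (lambda_i * g_i(x) = 0 for all i): OK

Verdict: the first failing condition is dual_feasibility -> dual.

dual


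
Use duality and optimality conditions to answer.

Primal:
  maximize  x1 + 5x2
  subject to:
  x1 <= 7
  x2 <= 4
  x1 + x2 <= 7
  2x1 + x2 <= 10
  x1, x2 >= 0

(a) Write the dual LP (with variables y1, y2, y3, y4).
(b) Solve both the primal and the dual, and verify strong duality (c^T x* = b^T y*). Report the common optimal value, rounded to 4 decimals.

The standard primal-dual pair for 'max c^T x s.t. A x <= b, x >= 0' is:
  Dual:  min b^T y  s.t.  A^T y >= c,  y >= 0.

So the dual LP is:
  minimize  7y1 + 4y2 + 7y3 + 10y4
  subject to:
    y1 + y3 + 2y4 >= 1
    y2 + y3 + y4 >= 5
    y1, y2, y3, y4 >= 0

Solving the primal: x* = (3, 4).
  primal value c^T x* = 23.
Solving the dual: y* = (0, 4.5, 0, 0.5).
  dual value b^T y* = 23.
Strong duality: c^T x* = b^T y*. Confirmed.

23


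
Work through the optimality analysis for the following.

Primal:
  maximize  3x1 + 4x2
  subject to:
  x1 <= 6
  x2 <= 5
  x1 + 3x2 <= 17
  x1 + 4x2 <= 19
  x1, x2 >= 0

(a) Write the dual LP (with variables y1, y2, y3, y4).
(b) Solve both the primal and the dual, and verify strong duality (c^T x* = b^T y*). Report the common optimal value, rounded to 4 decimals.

The standard primal-dual pair for 'max c^T x s.t. A x <= b, x >= 0' is:
  Dual:  min b^T y  s.t.  A^T y >= c,  y >= 0.

So the dual LP is:
  minimize  6y1 + 5y2 + 17y3 + 19y4
  subject to:
    y1 + y3 + y4 >= 3
    y2 + 3y3 + 4y4 >= 4
    y1, y2, y3, y4 >= 0

Solving the primal: x* = (6, 3.25).
  primal value c^T x* = 31.
Solving the dual: y* = (2, 0, 0, 1).
  dual value b^T y* = 31.
Strong duality: c^T x* = b^T y*. Confirmed.

31


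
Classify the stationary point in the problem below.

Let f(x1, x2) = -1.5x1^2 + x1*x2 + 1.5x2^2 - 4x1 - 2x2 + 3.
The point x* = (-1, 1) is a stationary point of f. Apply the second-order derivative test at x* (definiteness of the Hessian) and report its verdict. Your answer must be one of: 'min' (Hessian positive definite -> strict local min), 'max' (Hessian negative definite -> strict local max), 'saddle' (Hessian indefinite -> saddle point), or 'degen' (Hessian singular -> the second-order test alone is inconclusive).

Compute the Hessian H = grad^2 f:
  H = [[-3, 1], [1, 3]]
Verify stationarity: grad f(x*) = H x* + g = (0, 0).
Eigenvalues of H: -3.1623, 3.1623.
Eigenvalues have mixed signs, so H is indefinite -> x* is a saddle point.

saddle


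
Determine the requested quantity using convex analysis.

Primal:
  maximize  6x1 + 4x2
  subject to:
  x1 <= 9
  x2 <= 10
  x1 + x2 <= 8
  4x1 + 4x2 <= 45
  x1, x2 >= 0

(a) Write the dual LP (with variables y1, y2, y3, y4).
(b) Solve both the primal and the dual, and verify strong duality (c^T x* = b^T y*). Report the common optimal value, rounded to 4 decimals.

The standard primal-dual pair for 'max c^T x s.t. A x <= b, x >= 0' is:
  Dual:  min b^T y  s.t.  A^T y >= c,  y >= 0.

So the dual LP is:
  minimize  9y1 + 10y2 + 8y3 + 45y4
  subject to:
    y1 + y3 + 4y4 >= 6
    y2 + y3 + 4y4 >= 4
    y1, y2, y3, y4 >= 0

Solving the primal: x* = (8, 0).
  primal value c^T x* = 48.
Solving the dual: y* = (0, 0, 6, 0).
  dual value b^T y* = 48.
Strong duality: c^T x* = b^T y*. Confirmed.

48


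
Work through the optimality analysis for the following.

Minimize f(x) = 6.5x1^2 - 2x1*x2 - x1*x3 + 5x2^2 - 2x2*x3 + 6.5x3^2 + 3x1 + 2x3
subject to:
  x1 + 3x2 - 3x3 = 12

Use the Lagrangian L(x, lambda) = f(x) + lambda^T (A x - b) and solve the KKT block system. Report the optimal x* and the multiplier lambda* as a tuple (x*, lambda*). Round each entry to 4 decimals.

Form the Lagrangian:
  L(x, lambda) = (1/2) x^T Q x + c^T x + lambda^T (A x - b)
Stationarity (grad_x L = 0): Q x + c + A^T lambda = 0.
Primal feasibility: A x = b.

This gives the KKT block system:
  [ Q   A^T ] [ x     ]   [-c ]
  [ A    0  ] [ lambda ] = [ b ]

Solving the linear system:
  x*      = (0.5957, 2.1896, -1.6118)
  lambda* = (-7.9762)
  f(x*)   = 47.1388

x* = (0.5957, 2.1896, -1.6118), lambda* = (-7.9762)


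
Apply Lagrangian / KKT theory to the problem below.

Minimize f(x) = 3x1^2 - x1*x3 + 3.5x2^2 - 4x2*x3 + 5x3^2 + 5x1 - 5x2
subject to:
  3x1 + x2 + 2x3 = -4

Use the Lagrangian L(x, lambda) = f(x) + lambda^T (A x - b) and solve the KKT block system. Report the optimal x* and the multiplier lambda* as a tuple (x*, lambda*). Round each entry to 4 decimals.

Form the Lagrangian:
  L(x, lambda) = (1/2) x^T Q x + c^T x + lambda^T (A x - b)
Stationarity (grad_x L = 0): Q x + c + A^T lambda = 0.
Primal feasibility: A x = b.

This gives the KKT block system:
  [ Q   A^T ] [ x     ]   [-c ]
  [ A    0  ] [ lambda ] = [ b ]

Solving the linear system:
  x*      = (-1.385, 0.4733, -0.1592)
  lambda* = (1.0502)
  f(x*)   = -2.5453

x* = (-1.385, 0.4733, -0.1592), lambda* = (1.0502)
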